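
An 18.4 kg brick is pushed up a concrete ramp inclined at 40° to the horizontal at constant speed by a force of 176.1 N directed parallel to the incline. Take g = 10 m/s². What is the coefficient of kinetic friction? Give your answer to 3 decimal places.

0.410

At constant speed ΣF = 0 along the incline. The applied 176.1 N acts up the slope; the weight component mg sin 40° = 118.273 N and kinetic friction μN both act down the slope.
So 176.1 = 118.273 + μ × 140.952, giving μ = (176.1 − 118.273) / 140.952 = 0.4103.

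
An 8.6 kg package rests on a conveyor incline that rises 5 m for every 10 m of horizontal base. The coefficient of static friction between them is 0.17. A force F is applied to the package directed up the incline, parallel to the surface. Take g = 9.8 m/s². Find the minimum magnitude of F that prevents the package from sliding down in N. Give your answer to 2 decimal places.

The normal force is N = mg cos 26.57° = 75.382 N. With F at its minimum the package is on the verge of sliding down, so static friction is at its maximum μ_s N = 0.17 × 75.382 = 12.815 N and acts up the slope.
Equilibrium along the incline: F + μ_s N = mg sin 26.57°, so F = 37.691 − 12.815 = 24.876 N.

24.88 N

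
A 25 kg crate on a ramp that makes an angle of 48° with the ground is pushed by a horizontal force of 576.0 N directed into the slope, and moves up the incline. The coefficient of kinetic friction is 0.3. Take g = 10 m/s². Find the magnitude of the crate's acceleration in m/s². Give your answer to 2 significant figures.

0.84 m/s²

The horizontal push has components F cos 48° = 576.0 × 0.6691 = 385.402 N up the incline and F sin 48° = 576.0 × 0.7431 = 428.026 N pressing into the surface.
The normal force is therefore N = mg cos 48° + F sin 48° = 167.275 + 428.026 = 595.301 N, and kinetic friction down the slope is μN = 0.3 × 595.301 = 178.590 N.
Along the incline: F cos 48° − mg sin 48° − μN = ma, so 385.402 − 185.775 − 178.590 = 25 a, giving a = 0.8415 m/s².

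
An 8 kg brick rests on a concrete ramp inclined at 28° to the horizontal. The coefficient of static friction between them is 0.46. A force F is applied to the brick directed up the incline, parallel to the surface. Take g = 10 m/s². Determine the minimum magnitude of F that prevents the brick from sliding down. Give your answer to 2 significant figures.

5.1 N

The normal force is N = mg cos 28° = 70.636 N. With F at its minimum the brick is on the verge of sliding down, so static friction is at its maximum μ_s N = 0.46 × 70.636 = 32.493 N and acts up the slope.
Equilibrium along the incline: F + μ_s N = mg sin 28°, so F = 37.558 − 32.493 = 5.065 N.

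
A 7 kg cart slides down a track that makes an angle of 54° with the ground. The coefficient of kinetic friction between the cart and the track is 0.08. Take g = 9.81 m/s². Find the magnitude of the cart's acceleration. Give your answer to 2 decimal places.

Resolving the weight along the incline: the component pulling the cart down the slope is mg sin 54° = 7 × 9.81 × 0.8090 = 55.554 N, and the normal force is N = mg cos 54° = 7 × 9.81 × 0.5878 = 40.364 N.
Kinetic friction acts up the slope with magnitude f = μN = 0.08 × 40.364 = 3.229 N.
Net force along the incline is 55.554 − 3.229 = 52.325 N, so a = 52.325 / 7 = 7.4750 m/s².

7.48 m/s²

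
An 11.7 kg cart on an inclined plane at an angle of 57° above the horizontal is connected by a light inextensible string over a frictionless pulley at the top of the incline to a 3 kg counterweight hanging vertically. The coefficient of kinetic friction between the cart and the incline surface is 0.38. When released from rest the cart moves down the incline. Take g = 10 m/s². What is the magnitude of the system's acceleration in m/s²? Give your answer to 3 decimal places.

2.987 m/s²

For the cart on the incline: the weight component along the slope is m₁g sin 57° = 11.7 × 10 × 0.8387 = 98.128 N and the normal force is N = m₁g cos 57° = 63.723 N.
Kinetic friction opposes the cart's motion down the incline: f = μN = 0.38 × 63.723 = 24.215 N acting up the slope.
Newton's second law for the cart (down-slope positive): 98.128 − 24.215 − T = 11.7 a. For the hanging counterweight (upward positive): T − 3 × 10 = 3 a.
Adding the two equations eliminates T: 43.913 = 14.7 a, so a = 2.9873 m/s².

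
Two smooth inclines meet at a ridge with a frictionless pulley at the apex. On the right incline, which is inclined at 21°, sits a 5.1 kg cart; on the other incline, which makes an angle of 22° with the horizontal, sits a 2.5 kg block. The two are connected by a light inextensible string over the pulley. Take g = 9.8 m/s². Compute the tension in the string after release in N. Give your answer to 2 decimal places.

12.05 N

Resolve each weight along its own incline: the 5.1 kg mass has component 5.1 × 9.8 × sin 21° = 17.911 N down its slope, and the 2.5 kg mass has 2.5 × 9.8 × sin 22° = 9.178 N down its slope.
The 5.1 kg side's 17.911 N exceeds the other side's 9.178 N, so that mass slides down and the 2.5 kg mass slides up. Taking that direction as positive, Newton's second law for the whole system gives 17.911 − 9.178 = (5.1 + 2.5) a, so a = 8.733 / 7.6 = 1.1491 m/s².
For the 2.5 kg mass (up-slope positive): T − 9.178 = 2.5 × 1.1491, so T = 12.051 N.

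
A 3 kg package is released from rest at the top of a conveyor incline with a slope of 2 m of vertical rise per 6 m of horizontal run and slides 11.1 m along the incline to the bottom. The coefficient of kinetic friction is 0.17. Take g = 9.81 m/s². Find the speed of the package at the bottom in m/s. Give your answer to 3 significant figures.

The weight component along the incline is mg sin 18.43° = 9.307 N and the normal force is N = mg cos 18.43° = 27.920 N.
Friction up the slope is f = μN = 0.17 × 27.920 = 4.746 N, so the net downslope force is 9.307 − 4.746 = 4.561 N and a = 4.561 / 3 = 1.5203 m/s².
Starting from rest over a distance of 11.1 m, v² = 2aL = 2 × 1.5203 × 11.1 = 33.7507, so v = 5.8095 m/s.

5.81 m/s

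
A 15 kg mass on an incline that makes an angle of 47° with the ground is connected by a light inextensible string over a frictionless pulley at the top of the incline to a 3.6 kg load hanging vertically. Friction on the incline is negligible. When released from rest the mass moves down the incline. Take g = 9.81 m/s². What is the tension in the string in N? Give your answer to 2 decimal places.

For the mass on the incline: the weight component along the slope is m₁g sin 47° = 15 × 9.81 × 0.7314 = 107.626 N and the normal force is N = m₁g cos 47° = 100.356 N.
Newton's second law for the mass (down-slope positive): 107.626 − T = 15 a. For the hanging load (upward positive): T − 3.6 × 9.81 = 3.6 a.
Adding the two equations eliminates T: 72.310 = 18.6 a, so a = 3.8876 m/s².
Then from the hanging load's equation, T = 3.6 × (9.81 + 3.8876) = 49.311 N.

49.31 N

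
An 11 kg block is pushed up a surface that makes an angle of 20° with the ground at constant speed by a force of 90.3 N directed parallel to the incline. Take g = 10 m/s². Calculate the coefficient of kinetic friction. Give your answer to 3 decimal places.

At constant speed ΣF = 0 along the incline. The applied 90.3 N acts up the slope; the weight component mg sin 20° = 37.622 N and kinetic friction μN both act down the slope.
So 90.3 = 37.622 + μ × 103.366, giving μ = (90.3 − 37.622) / 103.366 = 0.5096.

0.510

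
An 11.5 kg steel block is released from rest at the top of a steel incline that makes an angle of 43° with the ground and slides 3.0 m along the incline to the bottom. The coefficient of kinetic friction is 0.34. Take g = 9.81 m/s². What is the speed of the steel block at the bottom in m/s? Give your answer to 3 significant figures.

The weight component along the incline is mg sin 43° = 76.940 N and the normal force is N = mg cos 43° = 82.508 N.
Friction up the slope is f = μN = 0.34 × 82.508 = 28.053 N, so the net downslope force is 76.940 − 28.053 = 48.887 N and a = 48.887 / 11.5 = 4.2510 m/s².
Starting from rest over a distance of 3.0 m, v² = 2aL = 2 × 4.2510 × 3.0 = 25.5060, so v = 5.0503 m/s.

5.05 m/s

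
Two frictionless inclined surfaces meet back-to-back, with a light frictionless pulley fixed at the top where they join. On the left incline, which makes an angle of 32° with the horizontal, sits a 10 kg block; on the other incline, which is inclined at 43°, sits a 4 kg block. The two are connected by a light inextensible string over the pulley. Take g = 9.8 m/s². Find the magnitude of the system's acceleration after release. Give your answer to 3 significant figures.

Resolve each weight along its own incline: the 10 kg mass has component 10 × 9.8 × sin 32° = 51.932 N down its slope, and the 4 kg mass has 4 × 9.8 × sin 43° = 26.734 N down its slope.
The 10 kg side's 51.932 N exceeds the other side's 26.734 N, so that mass slides down and the 4 kg mass slides up. Taking that direction as positive, Newton's second law for the whole system gives 51.932 − 26.734 = (10 + 4) a, so a = 25.198 / 14 = 1.7999 m/s².

1.80 m/s²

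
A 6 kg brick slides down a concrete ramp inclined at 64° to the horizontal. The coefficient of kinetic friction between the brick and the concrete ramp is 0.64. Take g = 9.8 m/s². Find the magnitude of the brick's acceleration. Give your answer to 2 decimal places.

Resolving the weight along the incline: the component pulling the brick down the slope is mg sin 64° = 6 × 9.8 × 0.8988 = 52.849 N, and the normal force is N = mg cos 64° = 6 × 9.8 × 0.4384 = 25.778 N.
Kinetic friction acts up the slope with magnitude f = μN = 0.64 × 25.778 = 16.498 N.
Net force along the incline is 52.849 − 16.498 = 36.351 N, so a = 36.351 / 6 = 6.0585 m/s².

6.06 m/s²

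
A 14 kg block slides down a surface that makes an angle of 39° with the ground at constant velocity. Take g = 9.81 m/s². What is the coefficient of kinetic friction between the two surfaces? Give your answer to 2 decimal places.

0.81

At constant velocity the net force along the incline is zero: mg sin 39° = μ mg cos 39°.
So μ = tan 39° = 0.6293 / 0.7771 = 0.8098.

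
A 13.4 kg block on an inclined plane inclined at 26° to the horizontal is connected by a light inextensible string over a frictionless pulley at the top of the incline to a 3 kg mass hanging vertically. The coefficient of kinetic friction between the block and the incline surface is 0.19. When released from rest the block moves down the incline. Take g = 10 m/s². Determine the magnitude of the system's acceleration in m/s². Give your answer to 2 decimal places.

For the block on the incline: the weight component along the slope is m₁g sin 26° = 13.4 × 10 × 0.4384 = 58.746 N and the normal force is N = m₁g cos 26° = 120.438 N.
Kinetic friction opposes the block's motion down the incline: f = μN = 0.19 × 120.438 = 22.883 N acting up the slope.
Newton's second law for the block (down-slope positive): 58.746 − 22.883 − T = 13.4 a. For the hanging mass (upward positive): T − 3 × 10 = 3 a.
Adding the two equations eliminates T: 5.863 = 16.4 a, so a = 0.3575 m/s².

0.36 m/s²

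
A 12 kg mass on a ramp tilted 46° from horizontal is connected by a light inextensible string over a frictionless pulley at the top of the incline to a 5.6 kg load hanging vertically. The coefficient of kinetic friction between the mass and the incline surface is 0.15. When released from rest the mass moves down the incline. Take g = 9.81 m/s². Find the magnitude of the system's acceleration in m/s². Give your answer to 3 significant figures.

For the mass on the incline: the weight component along the slope is m₁g sin 46° = 12 × 9.81 × 0.7193 = 84.676 N and the normal force is N = m₁g cos 46° = 81.775 N.
Kinetic friction opposes the mass's motion down the incline: f = μN = 0.15 × 81.775 = 12.266 N acting up the slope.
Newton's second law for the mass (down-slope positive): 84.676 − 12.266 − T = 12 a. For the hanging load (upward positive): T − 5.6 × 9.81 = 5.6 a.
Adding the two equations eliminates T: 17.474 = 17.6 a, so a = 0.9928 m/s².

0.993 m/s²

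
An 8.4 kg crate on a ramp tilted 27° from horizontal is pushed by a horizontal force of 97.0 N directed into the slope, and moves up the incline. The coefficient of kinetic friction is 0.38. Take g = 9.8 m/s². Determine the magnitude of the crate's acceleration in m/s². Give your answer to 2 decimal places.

The horizontal push has components F cos 27° = 97.0 × 0.8910 = 86.427 N up the incline and F sin 27° = 97.0 × 0.4540 = 44.038 N pressing into the surface.
The normal force is therefore N = mg cos 27° + F sin 27° = 73.347 + 44.038 = 117.385 N, and kinetic friction down the slope is μN = 0.38 × 117.385 = 44.606 N.
Along the incline: F cos 27° − mg sin 27° − μN = ma, so 86.427 − 37.373 − 44.606 = 8.4 a, giving a = 0.5295 m/s².

0.53 m/s²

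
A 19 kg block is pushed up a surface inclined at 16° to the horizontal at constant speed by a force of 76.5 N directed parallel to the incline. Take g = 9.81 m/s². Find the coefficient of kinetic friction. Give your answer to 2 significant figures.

0.14

At constant speed ΣF = 0 along the incline. The applied 76.5 N acts up the slope; the weight component mg sin 16° = 51.376 N and kinetic friction μN both act down the slope.
So 76.5 = 51.376 + μ × 179.170, giving μ = (76.5 − 51.376) / 179.170 = 0.1402.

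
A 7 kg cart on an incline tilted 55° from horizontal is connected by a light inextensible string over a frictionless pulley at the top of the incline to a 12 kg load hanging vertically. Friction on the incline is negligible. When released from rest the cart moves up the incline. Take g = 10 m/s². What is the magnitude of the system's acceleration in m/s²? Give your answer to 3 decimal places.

For the cart on the incline: the weight component along the slope is m₁g sin 55° = 7 × 10 × 0.8192 = 57.344 N and the normal force is N = m₁g cos 55° = 40.150 N.
Newton's second law for the cart (up-slope positive): T − 57.344 = 7 a. For the hanging load (downward positive): 12 × 10 − T = 12 a.
Adding the two equations eliminates T: 62.656 = 19 a, so a = 3.2977 m/s².

3.298 m/s²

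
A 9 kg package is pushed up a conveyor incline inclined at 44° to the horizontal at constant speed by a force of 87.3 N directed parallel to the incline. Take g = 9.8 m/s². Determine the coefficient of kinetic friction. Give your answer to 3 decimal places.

0.410

At constant speed ΣF = 0 along the incline. The applied 87.3 N acts up the slope; the weight component mg sin 44° = 61.269 N and kinetic friction μN both act down the slope.
So 87.3 = 61.269 + μ × 63.446, giving μ = (87.3 − 61.269) / 63.446 = 0.4103.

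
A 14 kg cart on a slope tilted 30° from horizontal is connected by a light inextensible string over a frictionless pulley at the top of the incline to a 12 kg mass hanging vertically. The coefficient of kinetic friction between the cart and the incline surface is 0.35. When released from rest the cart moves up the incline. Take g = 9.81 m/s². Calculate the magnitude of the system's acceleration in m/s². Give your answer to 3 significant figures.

For the cart on the incline: the weight component along the slope is m₁g sin 30° = 14 × 9.81 × 0.5000 = 68.670 N and the normal force is N = m₁g cos 30° = 118.940 N.
Kinetic friction opposes the cart's motion up the incline: f = μN = 0.35 × 118.940 = 41.629 N acting down the slope.
Newton's second law for the cart (up-slope positive): T − 68.670 − 41.629 = 14 a. For the hanging mass (downward positive): 12 × 9.81 − T = 12 a.
Adding the two equations eliminates T: 7.421 = 26 a, so a = 0.2854 m/s².

0.285 m/s²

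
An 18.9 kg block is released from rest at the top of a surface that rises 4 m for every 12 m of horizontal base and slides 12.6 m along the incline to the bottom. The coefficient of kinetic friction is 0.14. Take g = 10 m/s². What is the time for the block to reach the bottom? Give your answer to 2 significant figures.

The weight component along the incline is mg sin 18.43° = 59.767 N and the normal force is N = mg cos 18.43° = 179.301 N.
Friction up the slope is f = μN = 0.14 × 179.301 = 25.102 N, so the net downslope force is 59.767 − 25.102 = 34.665 N and a = 34.665 / 18.9 = 1.8341 m/s².
Starting from rest, L = ½at², so t = √(2L/a) = √(2 × 12.6 / 1.8341) = 3.7067 s.

3.7 s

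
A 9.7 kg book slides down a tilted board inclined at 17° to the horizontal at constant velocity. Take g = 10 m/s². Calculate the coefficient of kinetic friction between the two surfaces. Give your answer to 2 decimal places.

0.31

At constant velocity the net force along the incline is zero: mg sin 17° = μ mg cos 17°.
So μ = tan 17° = 0.2924 / 0.9563 = 0.3058.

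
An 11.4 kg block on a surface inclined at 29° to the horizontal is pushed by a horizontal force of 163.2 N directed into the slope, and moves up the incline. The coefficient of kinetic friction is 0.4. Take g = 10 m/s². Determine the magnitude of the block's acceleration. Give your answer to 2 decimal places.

The horizontal push has components F cos 29° = 163.2 × 0.8746 = 142.735 N up the incline and F sin 29° = 163.2 × 0.4848 = 79.119 N pressing into the surface.
The normal force is therefore N = mg cos 29° + F sin 29° = 99.704 + 79.119 = 178.823 N, and kinetic friction down the slope is μN = 0.4 × 178.823 = 71.529 N.
Along the incline: F cos 29° − mg sin 29° − μN = ma, so 142.735 − 55.267 − 71.529 = 11.4 a, giving a = 1.3982 m/s².

1.40 m/s²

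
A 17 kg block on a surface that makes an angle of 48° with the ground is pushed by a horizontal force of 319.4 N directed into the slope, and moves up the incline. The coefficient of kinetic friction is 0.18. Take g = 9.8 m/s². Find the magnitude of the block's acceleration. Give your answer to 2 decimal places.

1.60 m/s²

The horizontal push has components F cos 48° = 319.4 × 0.6691 = 213.711 N up the incline and F sin 48° = 319.4 × 0.7431 = 237.346 N pressing into the surface.
The normal force is therefore N = mg cos 48° + F sin 48° = 111.472 + 237.346 = 348.818 N, and kinetic friction down the slope is μN = 0.18 × 348.818 = 62.787 N.
Along the incline: F cos 48° − mg sin 48° − μN = ma, so 213.711 − 123.800 − 62.787 = 17 a, giving a = 1.5955 m/s².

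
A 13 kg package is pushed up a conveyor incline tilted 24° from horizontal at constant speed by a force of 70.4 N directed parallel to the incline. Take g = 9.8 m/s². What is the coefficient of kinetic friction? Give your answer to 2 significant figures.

At constant speed ΣF = 0 along the incline. The applied 70.4 N acts up the slope; the weight component mg sin 24° = 51.818 N and kinetic friction μN both act down the slope.
So 70.4 = 51.818 + μ × 116.386, giving μ = (70.4 − 51.818) / 116.386 = 0.1597.

0.16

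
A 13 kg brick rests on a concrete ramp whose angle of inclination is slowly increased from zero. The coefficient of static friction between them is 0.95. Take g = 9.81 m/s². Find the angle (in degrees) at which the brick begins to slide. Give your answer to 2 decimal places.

43.53°

At the threshold of sliding, static friction is at its maximum μ_s N and exactly balances the weight component along the incline: mg sin θ = μ_s mg cos θ.
Hence tan θ = μ_s = 0.95, so θ = arctan(0.95) = 43.5312°.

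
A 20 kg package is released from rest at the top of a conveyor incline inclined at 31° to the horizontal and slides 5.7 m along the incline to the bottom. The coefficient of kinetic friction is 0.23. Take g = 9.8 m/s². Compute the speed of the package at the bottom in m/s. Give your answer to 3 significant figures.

The weight component along the incline is mg sin 31° = 100.947 N and the normal force is N = mg cos 31° = 168.005 N.
Friction up the slope is f = μN = 0.23 × 168.005 = 38.641 N, so the net downslope force is 100.947 − 38.641 = 62.306 N and a = 62.306 / 20 = 3.1153 m/s².
Starting from rest over a distance of 5.7 m, v² = 2aL = 2 × 3.1153 × 5.7 = 35.5144, so v = 5.9594 m/s.

5.96 m/s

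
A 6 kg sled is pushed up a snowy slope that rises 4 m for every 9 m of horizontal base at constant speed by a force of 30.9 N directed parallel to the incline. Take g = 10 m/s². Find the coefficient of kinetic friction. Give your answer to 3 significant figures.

0.119

At constant speed ΣF = 0 along the incline. The applied 30.9 N acts up the slope; the weight component mg sin 23.96° = 24.368 N and kinetic friction μN both act down the slope.
So 30.9 = 24.368 + μ × 54.829, giving μ = (30.9 − 24.368) / 54.829 = 0.1191.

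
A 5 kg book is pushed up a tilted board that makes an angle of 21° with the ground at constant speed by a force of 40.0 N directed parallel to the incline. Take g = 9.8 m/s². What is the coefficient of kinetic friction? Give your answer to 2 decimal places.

0.49

At constant speed ΣF = 0 along the incline. The applied 40.0 N acts up the slope; the weight component mg sin 21° = 17.560 N and kinetic friction μN both act down the slope.
So 40.0 = 17.560 + μ × 45.745, giving μ = (40.0 − 17.560) / 45.745 = 0.4905.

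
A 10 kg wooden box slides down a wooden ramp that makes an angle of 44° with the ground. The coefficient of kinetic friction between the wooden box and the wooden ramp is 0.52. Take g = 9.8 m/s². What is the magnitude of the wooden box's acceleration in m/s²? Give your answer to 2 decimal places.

3.14 m/s²

Resolving the weight along the incline: the component pulling the wooden box down the slope is mg sin 44° = 10 × 9.8 × 0.6947 = 68.081 N, and the normal force is N = mg cos 44° = 10 × 9.8 × 0.7193 = 70.491 N.
Kinetic friction acts up the slope with magnitude f = μN = 0.52 × 70.491 = 36.655 N.
Net force along the incline is 68.081 − 36.655 = 31.426 N, so a = 31.426 / 10 = 3.1426 m/s².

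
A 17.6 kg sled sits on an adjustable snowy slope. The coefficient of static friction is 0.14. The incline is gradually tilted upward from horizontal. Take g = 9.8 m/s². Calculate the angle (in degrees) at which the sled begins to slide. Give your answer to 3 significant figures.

At the threshold of sliding, static friction is at its maximum μ_s N and exactly balances the weight component along the incline: mg sin θ = μ_s mg cos θ.
Hence tan θ = μ_s = 0.14, so θ = arctan(0.14) = 7.9696°.

7.97°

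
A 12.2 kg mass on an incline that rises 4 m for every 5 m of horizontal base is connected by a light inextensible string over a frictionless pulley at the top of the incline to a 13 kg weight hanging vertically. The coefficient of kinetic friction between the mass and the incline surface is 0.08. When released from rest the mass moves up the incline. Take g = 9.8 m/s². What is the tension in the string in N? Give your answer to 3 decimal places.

104.061 N

For the mass on the incline: the weight component along the slope is m₁g sin 38.66° = 12.2 × 9.8 × 0.6247 = 74.689 N and the normal force is N = m₁g cos 38.66° = 93.361 N.
Kinetic friction opposes the mass's motion up the incline: f = μN = 0.08 × 93.361 = 7.469 N acting down the slope.
Newton's second law for the mass (up-slope positive): T − 74.689 − 7.469 = 12.2 a. For the hanging weight (downward positive): 13 × 9.8 − T = 13 a.
Adding the two equations eliminates T: 45.242 = 25.2 a, so a = 1.7953 m/s².
Then from the hanging weight's equation, T = 13 × (9.8 − 1.7953) = 104.061 N.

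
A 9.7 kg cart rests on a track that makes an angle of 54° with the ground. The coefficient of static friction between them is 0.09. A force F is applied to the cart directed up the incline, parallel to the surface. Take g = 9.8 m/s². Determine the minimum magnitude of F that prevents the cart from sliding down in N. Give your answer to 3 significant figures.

71.9 N

The normal force is N = mg cos 54° = 55.875 N. With F at its minimum the cart is on the verge of sliding down, so static friction is at its maximum μ_s N = 0.09 × 55.875 = 5.029 N and acts up the slope.
Equilibrium along the incline: F + μ_s N = mg sin 54°, so F = 76.905 − 5.029 = 71.876 N.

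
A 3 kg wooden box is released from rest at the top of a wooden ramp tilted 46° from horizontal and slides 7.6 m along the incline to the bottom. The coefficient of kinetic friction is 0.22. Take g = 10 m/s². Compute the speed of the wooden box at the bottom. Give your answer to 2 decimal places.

9.28 m/s

The weight component along the incline is mg sin 46° = 21.580 N and the normal force is N = mg cos 46° = 20.840 N.
Friction up the slope is f = μN = 0.22 × 20.840 = 4.585 N, so the net downslope force is 21.580 − 4.585 = 16.995 N and a = 16.995 / 3 = 5.6650 m/s².
Starting from rest over a distance of 7.6 m, v² = 2aL = 2 × 5.6650 × 7.6 = 86.1080, so v = 9.2794 m/s.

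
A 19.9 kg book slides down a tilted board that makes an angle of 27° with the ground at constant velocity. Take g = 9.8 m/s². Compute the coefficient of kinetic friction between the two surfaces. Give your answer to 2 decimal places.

0.51

At constant velocity the net force along the incline is zero: mg sin 27° = μ mg cos 27°.
So μ = tan 27° = 0.4540 / 0.8910 = 0.5095.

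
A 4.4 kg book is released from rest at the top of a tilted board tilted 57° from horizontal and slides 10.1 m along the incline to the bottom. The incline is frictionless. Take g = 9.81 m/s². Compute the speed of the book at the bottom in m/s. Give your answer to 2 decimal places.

12.89 m/s

The weight component along the incline is mg sin 57° = 36.200 N and the normal force is N = mg cos 57° = 23.509 N.
With no friction, a = g sin 57° = 8.2274 m/s².
Starting from rest over a distance of 10.1 m, v² = 2aL = 2 × 8.2274 × 10.1 = 166.1935, so v = 12.8916 m/s.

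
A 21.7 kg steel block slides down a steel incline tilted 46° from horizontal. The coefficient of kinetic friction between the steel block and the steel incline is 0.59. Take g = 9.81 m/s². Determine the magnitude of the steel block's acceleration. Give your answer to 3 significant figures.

Resolving the weight along the incline: the component pulling the steel block down the slope is mg sin 46° = 21.7 × 9.81 × 0.7193 = 153.122 N, and the normal force is N = mg cos 46° = 21.7 × 9.81 × 0.6947 = 147.886 N.
Kinetic friction acts up the slope with magnitude f = μN = 0.59 × 147.886 = 87.253 N.
Net force along the incline is 153.122 − 87.253 = 65.869 N, so a = 65.869 / 21.7 = 3.0354 m/s².

3.04 m/s²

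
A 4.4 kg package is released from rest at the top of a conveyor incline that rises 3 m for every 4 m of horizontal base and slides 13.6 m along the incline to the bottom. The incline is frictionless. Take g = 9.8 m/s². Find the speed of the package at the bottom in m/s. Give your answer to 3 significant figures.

The weight component along the incline is mg sin 36.87° = 25.872 N and the normal force is N = mg cos 36.87° = 34.496 N.
With no friction, a = g sin 36.87° = 5.8800 m/s².
Starting from rest over a distance of 13.6 m, v² = 2aL = 2 × 5.8800 × 13.6 = 159.9360, so v = 12.6466 m/s.

12.6 m/s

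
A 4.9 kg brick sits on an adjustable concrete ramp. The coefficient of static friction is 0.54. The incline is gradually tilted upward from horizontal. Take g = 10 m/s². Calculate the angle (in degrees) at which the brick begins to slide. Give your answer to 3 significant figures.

28.4°

At the threshold of sliding, static friction is at its maximum μ_s N and exactly balances the weight component along the incline: mg sin θ = μ_s mg cos θ.
Hence tan θ = μ_s = 0.54, so θ = arctan(0.54) = 28.3690°.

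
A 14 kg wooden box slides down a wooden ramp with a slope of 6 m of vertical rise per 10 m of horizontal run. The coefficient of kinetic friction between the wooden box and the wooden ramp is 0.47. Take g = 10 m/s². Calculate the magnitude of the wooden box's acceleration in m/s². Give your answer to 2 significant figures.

Resolving the weight along the incline: the component pulling the wooden box down the slope is mg sin 30.96° = 14 × 10 × 0.5145 = 72.030 N, and the normal force is N = mg cos 30.96° = 14 × 10 × 0.8575 = 120.050 N.
Kinetic friction acts up the slope with magnitude f = μN = 0.47 × 120.050 = 56.423 N.
Net force along the incline is 72.030 − 56.423 = 15.607 N, so a = 15.607 / 14 = 1.1148 m/s².

1.1 m/s²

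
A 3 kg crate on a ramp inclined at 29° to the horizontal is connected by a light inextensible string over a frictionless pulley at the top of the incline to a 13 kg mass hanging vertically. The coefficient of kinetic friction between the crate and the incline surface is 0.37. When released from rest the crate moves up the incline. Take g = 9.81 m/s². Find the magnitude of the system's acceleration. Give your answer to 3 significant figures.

6.48 m/s²

For the crate on the incline: the weight component along the slope is m₁g sin 29° = 3 × 9.81 × 0.4848 = 14.268 N and the normal force is N = m₁g cos 29° = 25.740 N.
Kinetic friction opposes the crate's motion up the incline: f = μN = 0.37 × 25.740 = 9.524 N acting down the slope.
Newton's second law for the crate (up-slope positive): T − 14.268 − 9.524 = 3 a. For the hanging mass (downward positive): 13 × 9.81 − T = 13 a.
Adding the two equations eliminates T: 103.738 = 16 a, so a = 6.4836 m/s².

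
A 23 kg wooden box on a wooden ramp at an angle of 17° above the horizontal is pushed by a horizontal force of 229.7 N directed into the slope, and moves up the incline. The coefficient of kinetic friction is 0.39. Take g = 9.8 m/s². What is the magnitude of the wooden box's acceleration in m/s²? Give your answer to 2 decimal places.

1.89 m/s²

The horizontal push has components F cos 17° = 229.7 × 0.9563 = 219.662 N up the incline and F sin 17° = 229.7 × 0.2924 = 67.164 N pressing into the surface.
The normal force is therefore N = mg cos 17° + F sin 17° = 215.550 + 67.164 = 282.714 N, and kinetic friction down the slope is μN = 0.39 × 282.714 = 110.258 N.
Along the incline: F cos 17° − mg sin 17° − μN = ma, so 219.662 − 65.907 − 110.258 = 23 a, giving a = 1.8912 m/s².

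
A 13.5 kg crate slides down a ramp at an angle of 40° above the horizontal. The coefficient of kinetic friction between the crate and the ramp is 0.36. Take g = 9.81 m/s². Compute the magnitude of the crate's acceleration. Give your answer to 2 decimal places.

3.60 m/s²

Resolving the weight along the incline: the component pulling the crate down the slope is mg sin 40° = 13.5 × 9.81 × 0.6428 = 85.129 N, and the normal force is N = mg cos 40° = 13.5 × 9.81 × 0.7660 = 101.445 N.
Kinetic friction acts up the slope with magnitude f = μN = 0.36 × 101.445 = 36.520 N.
Net force along the incline is 85.129 − 36.520 = 48.609 N, so a = 48.609 / 13.5 = 3.6007 m/s².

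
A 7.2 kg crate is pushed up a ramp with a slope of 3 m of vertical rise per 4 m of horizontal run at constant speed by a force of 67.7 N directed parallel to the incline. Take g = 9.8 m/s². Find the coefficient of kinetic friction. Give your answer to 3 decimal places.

0.449

At constant speed ΣF = 0 along the incline. The applied 67.7 N acts up the slope; the weight component mg sin 36.87° = 42.336 N and kinetic friction μN both act down the slope.
So 67.7 = 42.336 + μ × 56.448, giving μ = (67.7 − 42.336) / 56.448 = 0.4493.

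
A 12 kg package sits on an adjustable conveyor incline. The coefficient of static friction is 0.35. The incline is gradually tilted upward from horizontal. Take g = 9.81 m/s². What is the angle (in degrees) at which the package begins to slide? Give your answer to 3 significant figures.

At the threshold of sliding, static friction is at its maximum μ_s N and exactly balances the weight component along the incline: mg sin θ = μ_s mg cos θ.
Hence tan θ = μ_s = 0.35, so θ = arctan(0.35) = 19.2900°.

19.3°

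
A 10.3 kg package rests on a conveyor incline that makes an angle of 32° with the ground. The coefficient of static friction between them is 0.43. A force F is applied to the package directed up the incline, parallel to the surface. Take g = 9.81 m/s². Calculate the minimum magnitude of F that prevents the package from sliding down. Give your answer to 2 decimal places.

The normal force is N = mg cos 32° = 85.689 N. With F at its minimum the package is on the verge of sliding down, so static friction is at its maximum μ_s N = 0.43 × 85.689 = 36.846 N and acts up the slope.
Equilibrium along the incline: F + μ_s N = mg sin 32°, so F = 53.545 − 36.846 = 16.699 N.

16.70 N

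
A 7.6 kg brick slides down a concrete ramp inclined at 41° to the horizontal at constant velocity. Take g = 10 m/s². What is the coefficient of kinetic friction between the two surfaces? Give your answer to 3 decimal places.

At constant velocity the net force along the incline is zero: mg sin 41° = μ mg cos 41°.
So μ = tan 41° = 0.6561 / 0.7547 = 0.8694.

0.869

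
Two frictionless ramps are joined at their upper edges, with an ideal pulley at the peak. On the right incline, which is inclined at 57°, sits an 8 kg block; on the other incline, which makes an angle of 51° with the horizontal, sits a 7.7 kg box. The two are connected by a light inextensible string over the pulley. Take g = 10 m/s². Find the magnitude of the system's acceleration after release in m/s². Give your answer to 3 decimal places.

Resolve each weight along its own incline: the 8 kg mass has component 8 × 10 × sin 57° = 67.094 N down its slope, and the 7.7 kg mass has 7.7 × 10 × sin 51° = 59.840 N down its slope.
The 8 kg side's 67.094 N exceeds the other side's 59.840 N, so that mass slides down and the 7.7 kg mass slides up. Taking that direction as positive, Newton's second law for the whole system gives 67.094 − 59.840 = (8 + 7.7) a, so a = 7.254 / 15.7 = 0.4620 m/s².

0.462 m/s²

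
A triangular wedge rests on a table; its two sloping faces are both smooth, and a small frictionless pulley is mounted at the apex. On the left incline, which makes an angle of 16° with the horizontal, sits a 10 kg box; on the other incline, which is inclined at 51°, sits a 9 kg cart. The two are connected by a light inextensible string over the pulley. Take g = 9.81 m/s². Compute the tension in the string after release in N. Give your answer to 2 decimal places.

48.92 N

Resolve each weight along its own incline: the 10 kg mass has component 10 × 9.81 × sin 16° = 27.040 N down its slope, and the 9 kg mass has 9 × 9.81 × sin 51° = 68.614 N down its slope.
The 9 kg side's 68.614 N exceeds the other side's 27.040 N, so that mass slides down and the 10 kg mass slides up. Taking that direction as positive, Newton's second law for the whole system gives 68.614 − 27.040 = (10 + 9) a, so a = 41.574 / 19 = 2.1881 m/s².
For the 10 kg mass (up-slope positive): T − 27.040 = 10 × 2.1881, so T = 48.921 N.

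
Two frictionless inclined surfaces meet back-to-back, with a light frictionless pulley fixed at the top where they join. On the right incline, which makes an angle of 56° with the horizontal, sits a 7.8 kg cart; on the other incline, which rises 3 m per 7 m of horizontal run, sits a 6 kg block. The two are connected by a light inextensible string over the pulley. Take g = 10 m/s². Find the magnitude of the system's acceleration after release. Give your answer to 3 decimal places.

Resolve each weight along its own incline: the 7.8 kg mass has component 7.8 × 10 × sin 56° = 64.665 N down its slope, and the 6 kg mass has 6 × 10 × sin 23.20° = 23.635 N down its slope.
The 7.8 kg side's 64.665 N exceeds the other side's 23.635 N, so that mass slides down and the 6 kg mass slides up. Taking that direction as positive, Newton's second law for the whole system gives 64.665 − 23.635 = (7.8 + 6) a, so a = 41.030 / 13.8 = 2.9732 m/s².

2.973 m/s²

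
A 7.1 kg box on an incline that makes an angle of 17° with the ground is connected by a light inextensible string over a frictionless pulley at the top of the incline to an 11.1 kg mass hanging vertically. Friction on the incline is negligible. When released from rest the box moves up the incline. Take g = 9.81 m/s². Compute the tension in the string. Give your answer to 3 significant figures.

For the box on the incline: the weight component along the slope is m₁g sin 17° = 7.1 × 9.81 × 0.2924 = 20.366 N and the normal force is N = m₁g cos 17° = 66.608 N.
Newton's second law for the box (up-slope positive): T − 20.366 = 7.1 a. For the hanging mass (downward positive): 11.1 × 9.81 − T = 11.1 a.
Adding the two equations eliminates T: 88.525 = 18.2 a, so a = 4.8640 m/s².
Then from the hanging mass's equation, T = 11.1 × (9.81 − 4.8640) = 54.901 N.

54.9 N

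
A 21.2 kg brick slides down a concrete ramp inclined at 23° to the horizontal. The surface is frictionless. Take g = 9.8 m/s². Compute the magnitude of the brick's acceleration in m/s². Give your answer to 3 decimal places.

3.829 m/s²

Resolving the weight along the incline: the component pulling the brick down the slope is mg sin 23° = 21.2 × 9.8 × 0.3907 = 81.172 N, and the normal force is N = mg cos 23° = 21.2 × 9.8 × 0.9205 = 191.243 N.
With no friction the net force along the incline is 81.172 N, so a = g sin 23° = 81.172 / 21.2 = 3.8289 m/s².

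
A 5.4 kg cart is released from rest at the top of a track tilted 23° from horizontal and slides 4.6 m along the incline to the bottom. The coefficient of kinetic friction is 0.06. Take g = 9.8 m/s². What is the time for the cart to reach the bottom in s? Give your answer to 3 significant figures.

1.67 s

The weight component along the incline is mg sin 23° = 20.677 N and the normal force is N = mg cos 23° = 48.713 N.
Friction up the slope is f = μN = 0.06 × 48.713 = 2.923 N, so the net downslope force is 20.677 − 2.923 = 17.754 N and a = 17.754 / 5.4 = 3.2878 m/s².
Starting from rest, L = ½at², so t = √(2L/a) = √(2 × 4.6 / 3.2878) = 1.6728 s.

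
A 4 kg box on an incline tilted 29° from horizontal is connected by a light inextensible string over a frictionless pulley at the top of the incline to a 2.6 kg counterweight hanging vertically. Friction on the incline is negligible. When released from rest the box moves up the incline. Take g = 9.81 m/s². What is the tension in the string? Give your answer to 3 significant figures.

For the box on the incline: the weight component along the slope is m₁g sin 29° = 4 × 9.81 × 0.4848 = 19.024 N and the normal force is N = m₁g cos 29° = 34.320 N.
Newton's second law for the box (up-slope positive): T − 19.024 = 4 a. For the hanging counterweight (downward positive): 2.6 × 9.81 − T = 2.6 a.
Adding the two equations eliminates T: 6.482 = 6.6 a, so a = 0.9821 m/s².
Then from the hanging counterweight's equation, T = 2.6 × (9.81 − 0.9821) = 22.953 N.

23.0 N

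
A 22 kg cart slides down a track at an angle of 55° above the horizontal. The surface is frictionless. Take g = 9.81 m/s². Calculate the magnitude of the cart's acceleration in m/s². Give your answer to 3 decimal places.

8.036 m/s²

Resolving the weight along the incline: the component pulling the cart down the slope is mg sin 55° = 22 × 9.81 × 0.8192 = 176.800 N, and the normal force is N = mg cos 55° = 22 × 9.81 × 0.5736 = 123.794 N.
With no friction the net force along the incline is 176.800 N, so a = g sin 55° = 176.800 / 22 = 8.0364 m/s².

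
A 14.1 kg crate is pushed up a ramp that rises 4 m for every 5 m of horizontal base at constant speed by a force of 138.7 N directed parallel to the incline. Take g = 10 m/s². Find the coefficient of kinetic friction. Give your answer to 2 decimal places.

At constant speed ΣF = 0 along the incline. The applied 138.7 N acts up the slope; the weight component mg sin 38.66° = 88.082 N and kinetic friction μN both act down the slope.
So 138.7 = 88.082 + μ × 110.103, giving μ = (138.7 − 88.082) / 110.103 = 0.4597.

0.46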